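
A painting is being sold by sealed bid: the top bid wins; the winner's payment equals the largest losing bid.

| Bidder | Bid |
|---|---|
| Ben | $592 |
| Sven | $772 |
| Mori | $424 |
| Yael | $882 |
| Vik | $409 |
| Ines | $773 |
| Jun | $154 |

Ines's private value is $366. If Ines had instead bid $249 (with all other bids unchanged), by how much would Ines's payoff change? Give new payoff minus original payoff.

$0

The highest bid among the other bidders is $882; Ines's bid doesn't change that.
Original bid $773: Ines is not highest (top rival bid is $882); payoff $0.
Alternative bid $249: Ines is not highest (top rival bid is $882); payoff $0.
Change in payoff = $0 − ($0) = $0.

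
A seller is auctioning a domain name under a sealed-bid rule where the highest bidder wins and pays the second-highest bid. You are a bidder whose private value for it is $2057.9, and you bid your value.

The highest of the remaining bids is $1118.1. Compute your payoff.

$939.8

Your bid $2057.9 exceeds the highest competing bid $1118.1, so you win.
In a second-price auction the winner pays the second-highest bid, $1118.1.
Payoff = value − price = $2057.9 − $1118.1 = $939.8.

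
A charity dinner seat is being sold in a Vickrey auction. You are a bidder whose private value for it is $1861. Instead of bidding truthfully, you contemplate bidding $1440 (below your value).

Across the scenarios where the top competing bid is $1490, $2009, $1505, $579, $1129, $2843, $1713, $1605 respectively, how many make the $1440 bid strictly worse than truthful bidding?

4

The deviation hurts exactly when the highest competing bid lies strictly between $1440 and $1861 — underbidding then forfeits a profitable win.
$1490: inside the interval → strictly worse (loss $371).
$2009: above both → same outcome either way.
$1505: inside the interval → strictly worse (loss $356).
$579: below both → same outcome either way.
$1129: below both → same outcome either way.
$2843: above both → same outcome either way.
$1713: inside the interval → strictly worse (loss $148).
$1605: inside the interval → strictly worse (loss $256).
Count: 4.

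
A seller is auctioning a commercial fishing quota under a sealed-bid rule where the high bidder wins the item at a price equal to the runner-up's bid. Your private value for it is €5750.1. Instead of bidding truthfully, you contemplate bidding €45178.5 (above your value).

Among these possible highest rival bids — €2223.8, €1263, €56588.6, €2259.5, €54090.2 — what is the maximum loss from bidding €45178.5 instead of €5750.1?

€0

€2223.8: same outcome either way → loss €0.
€1263: same outcome either way → loss €0.
€56588.6: same outcome either way → loss €0.
€2259.5: same outcome either way → loss €0.
€54090.2: same outcome either way → loss €0.
Maximum loss: €0.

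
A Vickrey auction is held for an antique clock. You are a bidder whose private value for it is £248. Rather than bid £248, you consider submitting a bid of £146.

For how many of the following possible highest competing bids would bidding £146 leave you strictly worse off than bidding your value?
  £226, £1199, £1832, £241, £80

2

The deviation hurts exactly when the highest competing bid lies strictly between £146 and £248 — underbidding then forfeits a profitable win.
£226: inside the interval → strictly worse (loss £22).
£1199: above both → same outcome either way.
£1832: above both → same outcome either way.
£241: inside the interval → strictly worse (loss £7).
£80: below both → same outcome either way.
Count: 2.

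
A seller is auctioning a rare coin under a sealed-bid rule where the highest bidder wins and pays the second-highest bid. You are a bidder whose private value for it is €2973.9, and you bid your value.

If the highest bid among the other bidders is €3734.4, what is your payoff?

€0

Your bid €2973.9 is below the highest competing bid €3734.4, so you lose.
A losing bidder pays nothing and receives nothing: payoff = €0.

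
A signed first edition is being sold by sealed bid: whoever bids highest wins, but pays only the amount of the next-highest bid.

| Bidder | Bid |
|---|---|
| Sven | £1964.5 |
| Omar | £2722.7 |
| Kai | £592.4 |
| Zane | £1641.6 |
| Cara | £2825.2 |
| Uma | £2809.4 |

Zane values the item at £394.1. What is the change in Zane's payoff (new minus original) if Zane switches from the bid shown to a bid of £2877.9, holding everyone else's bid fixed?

The highest bid among the other bidders is £2825.2; Zane's bid doesn't change that.
Original bid £1641.6: Zane is not highest (top rival bid is £2825.2); payoff £0.
Alternative bid £2877.9: Zane is highest, pays the top rival bid £2825.2; payoff £394.1 − £2825.2 = −£2431.1.
Change in payoff = −£2431.1 − (£0) = −£2431.1.

−£2431.1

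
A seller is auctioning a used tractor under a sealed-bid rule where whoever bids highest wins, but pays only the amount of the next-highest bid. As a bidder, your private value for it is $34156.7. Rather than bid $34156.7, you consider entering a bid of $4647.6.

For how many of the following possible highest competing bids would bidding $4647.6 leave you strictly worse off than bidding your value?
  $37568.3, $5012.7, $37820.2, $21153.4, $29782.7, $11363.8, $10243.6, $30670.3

6

The deviation hurts exactly when the highest competing bid lies strictly between $4647.6 and $34156.7 — underbidding then forfeits a profitable win.
$37568.3: above both → same outcome either way.
$5012.7: inside the interval → strictly worse (loss $29144).
$37820.2: above both → same outcome either way.
$21153.4: inside the interval → strictly worse (loss $13003.3).
$29782.7: inside the interval → strictly worse (loss $4374).
$11363.8: inside the interval → strictly worse (loss $22792.9).
$10243.6: inside the interval → strictly worse (loss $23913.1).
$30670.3: inside the interval → strictly worse (loss $3486.4).
Count: 6.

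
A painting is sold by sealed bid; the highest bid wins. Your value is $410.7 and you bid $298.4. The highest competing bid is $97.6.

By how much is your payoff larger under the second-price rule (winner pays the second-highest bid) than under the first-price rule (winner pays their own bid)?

$200.8

You have the highest bid, so you win under either rule.
Second-price: pay $97.6 → payoff $313.1.
First-price: pay your own bid $298.4 → payoff $112.3.
Difference = $313.1 − ($112.3) = $200.8.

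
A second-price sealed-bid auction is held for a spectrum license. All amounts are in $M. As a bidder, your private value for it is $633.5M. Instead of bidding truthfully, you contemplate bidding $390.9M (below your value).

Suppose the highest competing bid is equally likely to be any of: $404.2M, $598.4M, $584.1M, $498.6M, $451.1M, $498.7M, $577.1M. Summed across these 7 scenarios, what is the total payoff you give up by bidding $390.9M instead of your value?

The deviation costs you only when the competing bid falls strictly between $390.9M and $633.5M; elsewhere both bids give the same outcome.
$404.2M: truthful payoff $229.3M, deviation payoff $0M → loss $229.3M.
$598.4M: truthful payoff $35.1M, deviation payoff $0M → loss $35.1M.
$584.1M: truthful payoff $49.4M, deviation payoff $0M → loss $49.4M.
$498.6M: truthful payoff $134.9M, deviation payoff $0M → loss $134.9M.
$451.1M: truthful payoff $182.4M, deviation payoff $0M → loss $182.4M.
$498.7M: truthful payoff $134.8M, deviation payoff $0M → loss $134.8M.
$577.1M: truthful payoff $56.4M, deviation payoff $0M → loss $56.4M.
Total loss = $229.3M + $35.1M + $49.4M + $134.9M + $182.4M + $134.8M + $56.4M = $822.3M.

$822.3M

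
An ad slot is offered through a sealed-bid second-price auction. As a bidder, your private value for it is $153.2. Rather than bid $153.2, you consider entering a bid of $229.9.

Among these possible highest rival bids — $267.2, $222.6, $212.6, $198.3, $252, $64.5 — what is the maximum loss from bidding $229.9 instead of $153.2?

$267.2: same outcome either way → loss $0.
$222.6: truthful gives $0, deviation gives −$69.4 → loss $69.4.
$212.6: truthful gives $0, deviation gives −$59.4 → loss $59.4.
$198.3: truthful gives $0, deviation gives −$45.1 → loss $45.1.
$252: same outcome either way → loss $0.
$64.5: same outcome either way → loss $0.
Maximum loss: $69.4.

$69.4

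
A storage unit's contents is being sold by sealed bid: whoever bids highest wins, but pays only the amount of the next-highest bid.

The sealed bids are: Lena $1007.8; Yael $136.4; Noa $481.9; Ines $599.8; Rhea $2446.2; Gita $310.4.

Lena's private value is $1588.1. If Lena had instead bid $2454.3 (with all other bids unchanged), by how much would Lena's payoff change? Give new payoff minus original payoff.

The highest bid among the other bidders is $2446.2; Lena's bid doesn't change that.
Original bid $1007.8: Lena is not highest (top rival bid is $2446.2); payoff $0.
Alternative bid $2454.3: Lena is highest, pays the top rival bid $2446.2; payoff $1588.1 − $2446.2 = −$858.1.
Change in payoff = −$858.1 − ($0) = −$858.1.

−$858.1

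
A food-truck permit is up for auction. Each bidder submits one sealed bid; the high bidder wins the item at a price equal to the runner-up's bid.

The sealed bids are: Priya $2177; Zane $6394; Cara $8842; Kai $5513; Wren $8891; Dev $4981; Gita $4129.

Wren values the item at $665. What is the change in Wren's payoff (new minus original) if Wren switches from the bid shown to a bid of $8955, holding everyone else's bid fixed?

The highest bid among the other bidders is $8842; Wren's bid doesn't change that.
Original bid $8891: Wren is highest, pays the top rival bid $8842; payoff $665 − $8842 = −$8177.
Alternative bid $8955: Wren is highest, pays the top rival bid $8842; payoff $665 − $8842 = −$8177.
Change in payoff = −$8177 − (−$8177) = $0.

$0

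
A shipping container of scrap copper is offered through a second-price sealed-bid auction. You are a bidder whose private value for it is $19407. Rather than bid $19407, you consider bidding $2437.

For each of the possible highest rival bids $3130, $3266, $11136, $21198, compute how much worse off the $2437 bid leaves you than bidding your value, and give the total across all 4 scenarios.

$40689

The deviation costs you only when the competing bid falls strictly between $2437 and $19407; elsewhere both bids give the same outcome.
$3130: truthful payoff $16277, deviation payoff $0 → loss $16277.
$3266: truthful payoff $16141, deviation payoff $0 → loss $16141.
$11136: truthful payoff $8271, deviation payoff $0 → loss $8271.
$21198: outcomes coincide → loss $0.
Total loss = $16277 + $16141 + $8271 = $40689.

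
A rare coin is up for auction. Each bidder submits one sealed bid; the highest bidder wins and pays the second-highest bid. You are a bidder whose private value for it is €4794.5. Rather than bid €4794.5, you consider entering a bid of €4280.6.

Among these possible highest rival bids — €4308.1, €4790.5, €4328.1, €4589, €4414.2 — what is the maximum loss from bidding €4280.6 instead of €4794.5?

€4308.1: truthful gives €486.4, deviation gives €0 → loss €486.4.
€4790.5: truthful gives €4, deviation gives €0 → loss €4.
€4328.1: truthful gives €466.4, deviation gives €0 → loss €466.4.
€4589: truthful gives €205.5, deviation gives €0 → loss €205.5.
€4414.2: truthful gives €380.3, deviation gives €0 → loss €380.3.
Maximum loss: €486.4.

€486.4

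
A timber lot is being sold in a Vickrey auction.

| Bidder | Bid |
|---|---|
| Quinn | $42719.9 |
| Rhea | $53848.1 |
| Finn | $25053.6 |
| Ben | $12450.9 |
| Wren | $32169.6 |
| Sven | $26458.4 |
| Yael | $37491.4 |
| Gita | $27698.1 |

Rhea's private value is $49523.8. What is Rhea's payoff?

Highest bid: Rhea at $53848.1, so Rhea wins.
Second-highest bid: Quinn at $42719.9 — that is the price the winner pays.
Rhea's payoff = value − price = $49523.8 − $42719.9 = $6803.9.

$6803.9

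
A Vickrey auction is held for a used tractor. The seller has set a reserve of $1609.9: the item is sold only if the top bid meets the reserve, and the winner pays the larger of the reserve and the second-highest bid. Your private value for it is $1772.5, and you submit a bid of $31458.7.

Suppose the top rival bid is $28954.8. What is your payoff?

Your bid $31458.7 is the highest and exceeds the reserve.
Price = max(second-highest bid, reserve) = max($28954.8, $1609.9) = $28954.8.
Payoff = $1772.5 − $28954.8 = −$27182.3.

−$27182.3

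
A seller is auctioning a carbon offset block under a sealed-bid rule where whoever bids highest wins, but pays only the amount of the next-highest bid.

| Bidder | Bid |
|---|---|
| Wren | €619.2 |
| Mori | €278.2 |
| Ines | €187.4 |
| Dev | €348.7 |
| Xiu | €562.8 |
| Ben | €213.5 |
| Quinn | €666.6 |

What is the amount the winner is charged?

Highest bid: Quinn at €666.6, so Quinn wins.
Second-highest bid: Wren at €619.2 — that is the price the winner pays.

€619.2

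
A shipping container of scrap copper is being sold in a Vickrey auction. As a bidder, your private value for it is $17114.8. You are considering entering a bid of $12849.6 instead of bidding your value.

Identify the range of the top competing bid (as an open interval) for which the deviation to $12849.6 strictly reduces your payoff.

If the competing bid is below $12849.6, both bids win at the same price — no difference.
If it is above $17114.8, both bids lose — no difference.
If it lies strictly between $12849.6 and $17114.8, bidding your value wins at a price below your value (positive payoff) while bidding $12849.6 loses (payoff 0).
So the deviation strictly hurts on the open interval ($12849.6, $17114.8).

($12849.6, $17114.8)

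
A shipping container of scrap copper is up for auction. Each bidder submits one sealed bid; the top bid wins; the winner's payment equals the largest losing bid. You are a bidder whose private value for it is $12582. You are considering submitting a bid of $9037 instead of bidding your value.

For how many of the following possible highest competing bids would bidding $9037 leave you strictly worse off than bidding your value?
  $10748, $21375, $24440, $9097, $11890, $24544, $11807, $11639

5

The deviation hurts exactly when the highest competing bid lies strictly between $9037 and $12582 — underbidding then forfeits a profitable win.
$10748: inside the interval → strictly worse (loss $1834).
$21375: above both → same outcome either way.
$24440: above both → same outcome either way.
$9097: inside the interval → strictly worse (loss $3485).
$11890: inside the interval → strictly worse (loss $692).
$24544: above both → same outcome either way.
$11807: inside the interval → strictly worse (loss $775).
$11639: inside the interval → strictly worse (loss $943).
Count: 5.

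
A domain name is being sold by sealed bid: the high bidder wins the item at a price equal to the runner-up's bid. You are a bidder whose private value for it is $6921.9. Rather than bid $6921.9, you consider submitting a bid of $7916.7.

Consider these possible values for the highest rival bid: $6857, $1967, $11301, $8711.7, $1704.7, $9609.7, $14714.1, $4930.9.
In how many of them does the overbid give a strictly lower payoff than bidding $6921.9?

0

The deviation hurts exactly when the highest competing bid lies strictly between $6921.9 and $7916.7 — overbidding then wins at a price above your value.
$6857: below both → same outcome either way.
$1967: below both → same outcome either way.
$11301: above both → same outcome either way.
$8711.7: above both → same outcome either way.
$1704.7: below both → same outcome either way.
$9609.7: above both → same outcome either way.
$14714.1: above both → same outcome either way.
$4930.9: below both → same outcome either way.
Count: 0.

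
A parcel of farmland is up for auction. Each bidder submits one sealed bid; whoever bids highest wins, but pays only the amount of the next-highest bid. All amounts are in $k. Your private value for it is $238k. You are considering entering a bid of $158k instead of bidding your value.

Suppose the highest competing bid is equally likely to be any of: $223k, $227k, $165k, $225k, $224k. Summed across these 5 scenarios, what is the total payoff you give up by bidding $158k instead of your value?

$126k

The deviation costs you only when the competing bid falls strictly between $158k and $238k; elsewhere both bids give the same outcome.
$223k: truthful payoff $15k, deviation payoff $0k → loss $15k.
$227k: truthful payoff $11k, deviation payoff $0k → loss $11k.
$165k: truthful payoff $73k, deviation payoff $0k → loss $73k.
$225k: truthful payoff $13k, deviation payoff $0k → loss $13k.
$224k: truthful payoff $14k, deviation payoff $0k → loss $14k.
Total loss = $15k + $11k + $73k + $13k + $14k = $126k.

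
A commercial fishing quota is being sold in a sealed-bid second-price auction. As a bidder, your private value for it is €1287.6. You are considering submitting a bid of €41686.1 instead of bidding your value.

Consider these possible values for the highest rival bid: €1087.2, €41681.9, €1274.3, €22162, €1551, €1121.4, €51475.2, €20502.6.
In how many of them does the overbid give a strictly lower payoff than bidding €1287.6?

The deviation hurts exactly when the highest competing bid lies strictly between €1287.6 and €41686.1 — overbidding then wins at a price above your value.
€1087.2: below both → same outcome either way.
€41681.9: inside the interval → strictly worse (loss €40394.3).
€1274.3: below both → same outcome either way.
€22162: inside the interval → strictly worse (loss €20874.4).
€1551: inside the interval → strictly worse (loss €263.4).
€1121.4: below both → same outcome either way.
€51475.2: above both → same outcome either way.
€20502.6: inside the interval → strictly worse (loss €19215).
Count: 4.

4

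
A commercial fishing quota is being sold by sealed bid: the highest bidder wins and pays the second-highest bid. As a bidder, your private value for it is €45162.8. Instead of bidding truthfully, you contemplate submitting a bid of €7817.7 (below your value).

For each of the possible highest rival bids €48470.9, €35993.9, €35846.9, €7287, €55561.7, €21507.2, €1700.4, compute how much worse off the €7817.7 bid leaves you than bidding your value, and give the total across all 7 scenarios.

The deviation costs you only when the competing bid falls strictly between €7817.7 and €45162.8; elsewhere both bids give the same outcome.
€48470.9: outcomes coincide → loss €0.
€35993.9: truthful payoff €9168.9, deviation payoff €0 → loss €9168.9.
€35846.9: truthful payoff €9315.9, deviation payoff €0 → loss €9315.9.
€7287: outcomes coincide → loss €0.
€55561.7: outcomes coincide → loss €0.
€21507.2: truthful payoff €23655.6, deviation payoff €0 → loss €23655.6.
€1700.4: outcomes coincide → loss €0.
Total loss = €9168.9 + €9315.9 + €23655.6 = €42140.4.

€42140.4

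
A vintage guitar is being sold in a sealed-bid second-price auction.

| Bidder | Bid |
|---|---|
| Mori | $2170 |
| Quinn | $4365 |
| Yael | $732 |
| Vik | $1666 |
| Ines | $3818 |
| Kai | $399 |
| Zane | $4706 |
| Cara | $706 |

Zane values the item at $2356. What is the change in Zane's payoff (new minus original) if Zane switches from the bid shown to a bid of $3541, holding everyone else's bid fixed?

The highest bid among the other bidders is $4365; Zane's bid doesn't change that.
Original bid $4706: Zane is highest, pays the top rival bid $4365; payoff $2356 − $4365 = −$2009.
Alternative bid $3541: Zane is not highest (top rival bid is $4365); payoff $0.
Change in payoff = $0 − (−$2009) = $2009.

$2009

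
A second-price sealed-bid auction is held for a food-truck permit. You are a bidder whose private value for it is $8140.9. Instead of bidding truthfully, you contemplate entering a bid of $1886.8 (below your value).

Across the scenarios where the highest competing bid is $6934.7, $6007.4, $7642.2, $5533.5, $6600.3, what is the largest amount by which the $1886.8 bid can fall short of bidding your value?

$6934.7: truthful gives $1206.2, deviation gives $0 → loss $1206.2.
$6007.4: truthful gives $2133.5, deviation gives $0 → loss $2133.5.
$7642.2: truthful gives $498.7, deviation gives $0 → loss $498.7.
$5533.5: truthful gives $2607.4, deviation gives $0 → loss $2607.4.
$6600.3: truthful gives $1540.6, deviation gives $0 → loss $1540.6.
Maximum loss: $2607.4.

$2607.4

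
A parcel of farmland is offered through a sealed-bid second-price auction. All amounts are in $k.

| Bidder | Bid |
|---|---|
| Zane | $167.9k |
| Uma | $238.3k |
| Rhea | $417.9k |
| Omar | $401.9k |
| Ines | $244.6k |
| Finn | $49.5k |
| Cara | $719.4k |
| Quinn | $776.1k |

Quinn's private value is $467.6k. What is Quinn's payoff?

−$251.8k

Highest bid: Quinn at $776.1k, so Quinn wins.
Second-highest bid: Cara at $719.4k — that is the price the winner pays.
Quinn's payoff = value − price = $467.6k − $719.4k = −$251.8k.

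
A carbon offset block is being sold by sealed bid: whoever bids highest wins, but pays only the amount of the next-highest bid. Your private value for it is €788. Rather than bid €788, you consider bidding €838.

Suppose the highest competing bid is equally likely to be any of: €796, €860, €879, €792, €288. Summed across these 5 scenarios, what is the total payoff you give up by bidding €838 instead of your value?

€12

The deviation costs you only when the competing bid falls strictly between €788 and €838; elsewhere both bids give the same outcome.
€796: truthful payoff €0, deviation payoff −€8 → loss €8.
€860: outcomes coincide → loss €0.
€879: outcomes coincide → loss €0.
€792: truthful payoff €0, deviation payoff −€4 → loss €4.
€288: outcomes coincide → loss €0.
Total loss = €8 + €4 = €12.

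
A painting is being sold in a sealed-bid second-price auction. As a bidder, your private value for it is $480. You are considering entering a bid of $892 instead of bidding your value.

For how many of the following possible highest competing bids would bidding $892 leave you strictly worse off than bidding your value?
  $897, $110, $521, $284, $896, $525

2

The deviation hurts exactly when the highest competing bid lies strictly between $480 and $892 — overbidding then wins at a price above your value.
$897: above both → same outcome either way.
$110: below both → same outcome either way.
$521: inside the interval → strictly worse (loss $41).
$284: below both → same outcome either way.
$896: above both → same outcome either way.
$525: inside the interval → strictly worse (loss $45).
Count: 2.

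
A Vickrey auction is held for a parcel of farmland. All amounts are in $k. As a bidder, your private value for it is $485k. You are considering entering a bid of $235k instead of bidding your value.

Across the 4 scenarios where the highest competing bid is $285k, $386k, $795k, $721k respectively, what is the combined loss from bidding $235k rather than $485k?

The deviation costs you only when the competing bid falls strictly between $235k and $485k; elsewhere both bids give the same outcome.
$285k: truthful payoff $200k, deviation payoff $0k → loss $200k.
$386k: truthful payoff $99k, deviation payoff $0k → loss $99k.
$795k: outcomes coincide → loss $0k.
$721k: outcomes coincide → loss $0k.
Total loss = $200k + $99k = $299k.
Truthful bidding weakly dominates here: raising your bid can only win items priced above your value, and lowering it can only forfeit items priced below.

$299k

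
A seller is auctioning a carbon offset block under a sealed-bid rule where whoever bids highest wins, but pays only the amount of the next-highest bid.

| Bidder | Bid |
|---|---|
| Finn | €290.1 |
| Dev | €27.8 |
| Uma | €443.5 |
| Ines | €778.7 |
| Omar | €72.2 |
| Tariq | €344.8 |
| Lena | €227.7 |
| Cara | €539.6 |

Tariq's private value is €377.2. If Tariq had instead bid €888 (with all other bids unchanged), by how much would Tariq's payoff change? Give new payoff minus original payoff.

The highest bid among the other bidders is €778.7; Tariq's bid doesn't change that.
Original bid €344.8: Tariq is not highest (top rival bid is €778.7); payoff €0.
Alternative bid €888: Tariq is highest, pays the top rival bid €778.7; payoff €377.2 − €778.7 = −€401.5.
Change in payoff = −€401.5 − (€0) = −€401.5.

−€401.5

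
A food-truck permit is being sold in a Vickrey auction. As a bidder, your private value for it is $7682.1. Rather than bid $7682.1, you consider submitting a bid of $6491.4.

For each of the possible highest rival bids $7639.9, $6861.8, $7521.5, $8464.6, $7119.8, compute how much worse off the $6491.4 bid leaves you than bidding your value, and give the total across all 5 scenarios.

The deviation costs you only when the competing bid falls strictly between $6491.4 and $7682.1; elsewhere both bids give the same outcome.
$7639.9: truthful payoff $42.2, deviation payoff $0 → loss $42.2.
$6861.8: truthful payoff $820.3, deviation payoff $0 → loss $820.3.
$7521.5: truthful payoff $160.6, deviation payoff $0 → loss $160.6.
$8464.6: outcomes coincide → loss $0.
$7119.8: truthful payoff $562.3, deviation payoff $0 → loss $562.3.
Total loss = $42.2 + $820.3 + $160.6 + $562.3 = $1585.4.
Truthful bidding weakly dominates here: raising your bid can only win items priced above your value, and lowering it can only forfeit items priced below.

$1585.4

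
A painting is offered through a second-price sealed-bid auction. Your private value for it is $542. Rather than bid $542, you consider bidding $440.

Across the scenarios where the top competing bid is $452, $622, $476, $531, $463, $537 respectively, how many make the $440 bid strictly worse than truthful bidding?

5

The deviation hurts exactly when the highest competing bid lies strictly between $440 and $542 — underbidding then forfeits a profitable win.
$452: inside the interval → strictly worse (loss $90).
$622: above both → same outcome either way.
$476: inside the interval → strictly worse (loss $66).
$531: inside the interval → strictly worse (loss $11).
$463: inside the interval → strictly worse (loss $79).
$537: inside the interval → strictly worse (loss $5).
Count: 5.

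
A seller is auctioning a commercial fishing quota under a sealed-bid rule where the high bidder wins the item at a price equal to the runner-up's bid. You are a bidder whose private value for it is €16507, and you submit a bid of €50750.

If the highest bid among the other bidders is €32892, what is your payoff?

−€16385

Your bid €50750 exceeds the highest competing bid €32892, so you win.
In a second-price auction the winner pays the second-highest bid, €32892.
Payoff = value − price = €16507 − €32892 = −€16385.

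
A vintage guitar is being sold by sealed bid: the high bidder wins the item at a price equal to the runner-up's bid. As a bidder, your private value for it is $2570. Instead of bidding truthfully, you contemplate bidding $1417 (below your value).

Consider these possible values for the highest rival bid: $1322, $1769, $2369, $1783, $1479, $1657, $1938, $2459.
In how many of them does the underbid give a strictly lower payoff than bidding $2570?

7

The deviation hurts exactly when the highest competing bid lies strictly between $1417 and $2570 — underbidding then forfeits a profitable win.
$1322: below both → same outcome either way.
$1769: inside the interval → strictly worse (loss $801).
$2369: inside the interval → strictly worse (loss $201).
$1783: inside the interval → strictly worse (loss $787).
$1479: inside the interval → strictly worse (loss $1091).
$1657: inside the interval → strictly worse (loss $913).
$1938: inside the interval → strictly worse (loss $632).
$2459: inside the interval → strictly worse (loss $111).
Count: 7.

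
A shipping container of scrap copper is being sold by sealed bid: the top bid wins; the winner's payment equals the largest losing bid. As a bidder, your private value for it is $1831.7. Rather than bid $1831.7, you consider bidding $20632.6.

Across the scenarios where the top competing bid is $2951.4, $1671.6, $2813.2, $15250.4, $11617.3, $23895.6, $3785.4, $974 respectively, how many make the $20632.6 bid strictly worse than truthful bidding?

The deviation hurts exactly when the highest competing bid lies strictly between $1831.7 and $20632.6 — overbidding then wins at a price above your value.
$2951.4: inside the interval → strictly worse (loss $1119.7).
$1671.6: below both → same outcome either way.
$2813.2: inside the interval → strictly worse (loss $981.5).
$15250.4: inside the interval → strictly worse (loss $13418.7).
$11617.3: inside the interval → strictly worse (loss $9785.6).
$23895.6: above both → same outcome either way.
$3785.4: inside the interval → strictly worse (loss $1953.7).
$974: below both → same outcome either way.
Count: 5.

5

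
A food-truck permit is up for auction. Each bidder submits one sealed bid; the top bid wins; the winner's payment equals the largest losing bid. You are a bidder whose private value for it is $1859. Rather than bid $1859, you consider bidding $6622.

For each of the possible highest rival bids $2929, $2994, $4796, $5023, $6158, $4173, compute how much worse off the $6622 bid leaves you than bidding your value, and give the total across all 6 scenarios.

The deviation costs you only when the competing bid falls strictly between $1859 and $6622; elsewhere both bids give the same outcome.
$2929: truthful payoff $0, deviation payoff −$1070 → loss $1070.
$2994: truthful payoff $0, deviation payoff −$1135 → loss $1135.
$4796: truthful payoff $0, deviation payoff −$2937 → loss $2937.
$5023: truthful payoff $0, deviation payoff −$3164 → loss $3164.
$6158: truthful payoff $0, deviation payoff −$4299 → loss $4299.
$4173: truthful payoff $0, deviation payoff −$2314 → loss $2314.
Total loss = $1070 + $1135 + $2937 + $3164 + $4299 + $2314 = $14919.
Because the price is fixed by the runner-up's bid, deviating from your value can only change a good outcome into a bad one — never the reverse.

$14919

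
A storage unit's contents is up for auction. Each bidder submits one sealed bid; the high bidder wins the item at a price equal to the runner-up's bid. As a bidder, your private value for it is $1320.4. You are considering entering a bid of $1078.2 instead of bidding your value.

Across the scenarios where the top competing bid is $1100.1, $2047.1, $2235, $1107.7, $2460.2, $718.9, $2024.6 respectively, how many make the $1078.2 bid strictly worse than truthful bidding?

2

The deviation hurts exactly when the highest competing bid lies strictly between $1078.2 and $1320.4 — underbidding then forfeits a profitable win.
$1100.1: inside the interval → strictly worse (loss $220.3).
$2047.1: above both → same outcome either way.
$2235: above both → same outcome either way.
$1107.7: inside the interval → strictly worse (loss $212.7).
$2460.2: above both → same outcome either way.
$718.9: below both → same outcome either way.
$2024.6: above both → same outcome either way.
Count: 2.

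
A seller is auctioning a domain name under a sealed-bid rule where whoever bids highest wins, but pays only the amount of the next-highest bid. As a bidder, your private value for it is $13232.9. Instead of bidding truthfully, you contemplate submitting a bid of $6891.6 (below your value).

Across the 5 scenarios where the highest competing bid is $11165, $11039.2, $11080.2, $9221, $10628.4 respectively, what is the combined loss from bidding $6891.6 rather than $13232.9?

The deviation costs you only when the competing bid falls strictly between $6891.6 and $13232.9; elsewhere both bids give the same outcome.
$11165: truthful payoff $2067.9, deviation payoff $0 → loss $2067.9.
$11039.2: truthful payoff $2193.7, deviation payoff $0 → loss $2193.7.
$11080.2: truthful payoff $2152.7, deviation payoff $0 → loss $2152.7.
$9221: truthful payoff $4011.9, deviation payoff $0 → loss $4011.9.
$10628.4: truthful payoff $2604.5, deviation payoff $0 → loss $2604.5.
Total loss = $2067.9 + $2193.7 + $2152.7 + $4011.9 + $2604.5 = $13030.7.

$13030.7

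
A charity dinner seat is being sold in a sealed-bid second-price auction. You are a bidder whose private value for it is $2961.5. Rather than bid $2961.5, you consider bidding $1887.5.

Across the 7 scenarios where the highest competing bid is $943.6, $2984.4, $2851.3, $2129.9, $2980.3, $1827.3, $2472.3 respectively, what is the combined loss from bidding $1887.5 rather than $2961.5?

The deviation costs you only when the competing bid falls strictly between $1887.5 and $2961.5; elsewhere both bids give the same outcome.
$943.6: outcomes coincide → loss $0.
$2984.4: outcomes coincide → loss $0.
$2851.3: truthful payoff $110.2, deviation payoff $0 → loss $110.2.
$2129.9: truthful payoff $831.6, deviation payoff $0 → loss $831.6.
$2980.3: outcomes coincide → loss $0.
$1827.3: outcomes coincide → loss $0.
$2472.3: truthful payoff $489.2, deviation payoff $0 → loss $489.2.
Total loss = $110.2 + $831.6 + $489.2 = $1431.

$1431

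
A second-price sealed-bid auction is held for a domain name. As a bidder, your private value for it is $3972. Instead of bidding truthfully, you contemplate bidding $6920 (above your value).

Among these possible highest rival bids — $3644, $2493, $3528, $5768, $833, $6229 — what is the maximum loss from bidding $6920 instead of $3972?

$3644: same outcome either way → loss $0.
$2493: same outcome either way → loss $0.
$3528: same outcome either way → loss $0.
$5768: truthful gives $0, deviation gives −$1796 → loss $1796.
$833: same outcome either way → loss $0.
$6229: truthful gives $0, deviation gives −$2257 → loss $2257.
Maximum loss: $2257.

$2257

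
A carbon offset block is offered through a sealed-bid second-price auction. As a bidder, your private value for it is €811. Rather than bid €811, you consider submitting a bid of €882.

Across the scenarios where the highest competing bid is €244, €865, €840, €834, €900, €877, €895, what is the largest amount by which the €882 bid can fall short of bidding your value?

€66

€244: same outcome either way → loss €0.
€865: truthful gives €0, deviation gives −€54 → loss €54.
€840: truthful gives €0, deviation gives −€29 → loss €29.
€834: truthful gives €0, deviation gives −€23 → loss €23.
€900: same outcome either way → loss €0.
€877: truthful gives €0, deviation gives −€66 → loss €66.
€895: same outcome either way → loss €0.
Maximum loss: €66.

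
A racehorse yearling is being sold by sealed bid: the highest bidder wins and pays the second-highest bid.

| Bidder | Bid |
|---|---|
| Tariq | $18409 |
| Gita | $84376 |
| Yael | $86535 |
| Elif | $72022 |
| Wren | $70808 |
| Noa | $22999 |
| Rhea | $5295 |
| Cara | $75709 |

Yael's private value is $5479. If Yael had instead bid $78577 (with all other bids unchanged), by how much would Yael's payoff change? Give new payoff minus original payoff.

The highest bid among the other bidders is $84376; Yael's bid doesn't change that.
Original bid $86535: Yael is highest, pays the top rival bid $84376; payoff $5479 − $84376 = −$78897.
Alternative bid $78577: Yael is not highest (top rival bid is $84376); payoff $0.
Change in payoff = $0 − (−$78897) = $78897.

$78897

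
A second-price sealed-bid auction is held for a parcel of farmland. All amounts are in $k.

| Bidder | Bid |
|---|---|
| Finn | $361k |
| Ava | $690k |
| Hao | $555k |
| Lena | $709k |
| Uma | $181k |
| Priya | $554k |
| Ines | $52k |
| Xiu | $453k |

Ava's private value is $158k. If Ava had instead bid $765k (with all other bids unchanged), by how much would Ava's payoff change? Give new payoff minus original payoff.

−$551k

The highest bid among the other bidders is $709k; Ava's bid doesn't change that.
Original bid $690k: Ava is not highest (top rival bid is $709k); payoff $0k.
Alternative bid $765k: Ava is highest, pays the top rival bid $709k; payoff $158k − $709k = −$551k.
Change in payoff = −$551k − ($0k) = −$551k.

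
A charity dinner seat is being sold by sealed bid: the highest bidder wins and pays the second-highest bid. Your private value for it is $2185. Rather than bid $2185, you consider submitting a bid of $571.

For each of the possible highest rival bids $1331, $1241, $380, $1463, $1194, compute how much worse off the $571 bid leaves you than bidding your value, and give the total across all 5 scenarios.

The deviation costs you only when the competing bid falls strictly between $571 and $2185; elsewhere both bids give the same outcome.
$1331: truthful payoff $854, deviation payoff $0 → loss $854.
$1241: truthful payoff $944, deviation payoff $0 → loss $944.
$380: outcomes coincide → loss $0.
$1463: truthful payoff $722, deviation payoff $0 → loss $722.
$1194: truthful payoff $991, deviation payoff $0 → loss $991.
Total loss = $854 + $944 + $722 + $991 = $3511.

$3511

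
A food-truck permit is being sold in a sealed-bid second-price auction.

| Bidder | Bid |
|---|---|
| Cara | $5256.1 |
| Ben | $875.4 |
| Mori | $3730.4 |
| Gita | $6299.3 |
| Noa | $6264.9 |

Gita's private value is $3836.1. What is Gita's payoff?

−$2428.8

Highest bid: Gita at $6299.3, so Gita wins.
Second-highest bid: Noa at $6264.9 — that is the price the winner pays.
Gita's payoff = value − price = $3836.1 − $6264.9 = −$2428.8.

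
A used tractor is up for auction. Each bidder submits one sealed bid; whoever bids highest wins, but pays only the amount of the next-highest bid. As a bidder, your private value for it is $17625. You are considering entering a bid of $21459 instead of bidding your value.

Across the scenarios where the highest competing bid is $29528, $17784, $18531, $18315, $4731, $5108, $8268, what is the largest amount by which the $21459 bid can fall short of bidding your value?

$29528: same outcome either way → loss $0.
$17784: truthful gives $0, deviation gives −$159 → loss $159.
$18531: truthful gives $0, deviation gives −$906 → loss $906.
$18315: truthful gives $0, deviation gives −$690 → loss $690.
$4731: same outcome either way → loss $0.
$5108: same outcome either way → loss $0.
$8268: same outcome either way → loss $0.
Maximum loss: $906.

$906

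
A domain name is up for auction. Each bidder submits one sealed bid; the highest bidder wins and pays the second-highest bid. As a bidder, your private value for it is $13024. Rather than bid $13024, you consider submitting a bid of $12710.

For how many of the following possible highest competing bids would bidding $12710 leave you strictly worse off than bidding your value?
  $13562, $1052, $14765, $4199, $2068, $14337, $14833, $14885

0

The deviation hurts exactly when the highest competing bid lies strictly between $12710 and $13024 — underbidding then forfeits a profitable win.
$13562: above both → same outcome either way.
$1052: below both → same outcome either way.
$14765: above both → same outcome either way.
$4199: below both → same outcome either way.
$2068: below both → same outcome either way.
$14337: above both → same outcome either way.
$14833: above both → same outcome either way.
$14885: above both → same outcome either way.
Count: 0.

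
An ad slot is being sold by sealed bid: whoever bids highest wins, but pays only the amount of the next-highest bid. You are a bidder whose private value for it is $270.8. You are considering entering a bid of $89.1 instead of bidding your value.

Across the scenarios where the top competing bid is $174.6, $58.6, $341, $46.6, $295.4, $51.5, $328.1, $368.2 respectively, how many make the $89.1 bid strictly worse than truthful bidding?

1

The deviation hurts exactly when the highest competing bid lies strictly between $89.1 and $270.8 — underbidding then forfeits a profitable win.
$174.6: inside the interval → strictly worse (loss $96.2).
$58.6: below both → same outcome either way.
$341: above both → same outcome either way.
$46.6: below both → same outcome either way.
$295.4: above both → same outcome either way.
$51.5: below both → same outcome either way.
$328.1: above both → same outcome either way.
$368.2: above both → same outcome either way.
Count: 1.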